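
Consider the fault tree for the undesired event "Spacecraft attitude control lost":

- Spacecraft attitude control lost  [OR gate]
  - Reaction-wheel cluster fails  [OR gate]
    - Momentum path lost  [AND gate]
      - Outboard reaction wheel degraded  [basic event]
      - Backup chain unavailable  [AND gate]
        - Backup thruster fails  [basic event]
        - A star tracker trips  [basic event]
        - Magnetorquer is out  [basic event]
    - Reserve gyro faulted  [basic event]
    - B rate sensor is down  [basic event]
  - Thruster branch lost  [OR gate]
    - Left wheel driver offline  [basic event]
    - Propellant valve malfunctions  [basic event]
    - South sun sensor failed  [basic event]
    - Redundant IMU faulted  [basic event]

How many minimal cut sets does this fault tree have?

7

Backup chain unavailable [AND]: one cut set from each child combined → 1 × 1 × 1 = 1 cut set(s).
Momentum path lost [AND]: one cut set from each child combined → 1 × 1 = 1 cut set(s).
Reaction-wheel cluster fails [OR]: union of children's cut sets → 3 cut set(s).
Thruster branch lost [OR]: union of children's cut sets → 4 cut set(s).
Spacecraft attitude control lost [OR]: union of children's cut sets → 7 cut set(s).
Minimal cut sets: {A star tracker trips, Backup thruster fails, Magnetorquer is out, Outboard reaction wheel degraded}; {Reserve gyro faulted}; {B rate sensor is down}; {Left wheel driver offline}; {Propellant valve malfunctions}; {South sun sensor failed}; {Redundant IMU faulted}.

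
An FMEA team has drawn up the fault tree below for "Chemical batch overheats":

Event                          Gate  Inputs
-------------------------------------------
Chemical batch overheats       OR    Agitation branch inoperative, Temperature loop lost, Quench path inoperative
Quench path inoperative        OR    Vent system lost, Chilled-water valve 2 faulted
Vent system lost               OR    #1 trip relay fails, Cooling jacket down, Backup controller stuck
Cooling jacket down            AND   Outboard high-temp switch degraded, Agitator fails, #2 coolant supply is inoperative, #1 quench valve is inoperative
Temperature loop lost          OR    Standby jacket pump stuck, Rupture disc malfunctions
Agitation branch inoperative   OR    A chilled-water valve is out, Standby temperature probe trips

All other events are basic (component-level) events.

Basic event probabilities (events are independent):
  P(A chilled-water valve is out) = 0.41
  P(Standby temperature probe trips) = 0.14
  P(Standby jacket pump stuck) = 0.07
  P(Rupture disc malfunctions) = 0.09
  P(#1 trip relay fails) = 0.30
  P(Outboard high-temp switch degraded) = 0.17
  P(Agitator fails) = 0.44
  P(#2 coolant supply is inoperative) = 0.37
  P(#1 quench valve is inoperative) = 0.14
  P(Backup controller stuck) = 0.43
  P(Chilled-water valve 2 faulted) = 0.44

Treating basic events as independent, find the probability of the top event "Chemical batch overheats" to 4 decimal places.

0.9044

P(Agitation branch inoperative) [OR] = 1 − (1−0.41) × (1−0.14) = 0.492600
P(Temperature loop lost) [OR] = 1 − (1−0.07) × (1−0.09) = 0.153700
P(Cooling jacket down) [AND] = 0.17 × 0.44 × 0.37 × 0.14 = 0.003875
P(Vent system lost) [OR] = 1 − (1−0.30) × (1−0.003875) × (1−0.43) = 0.602546
P(Quench path inoperative) [OR] = 1 − (1−0.602546) × (1−0.44) = 0.777426
P(Chemical batch overheats) [OR] = 1 − (1−0.492600) × (1−0.153700) × (1−0.777426) = 0.904424
Rounded to 4 decimal places: P(Chemical batch overheats) ≈ 0.9044.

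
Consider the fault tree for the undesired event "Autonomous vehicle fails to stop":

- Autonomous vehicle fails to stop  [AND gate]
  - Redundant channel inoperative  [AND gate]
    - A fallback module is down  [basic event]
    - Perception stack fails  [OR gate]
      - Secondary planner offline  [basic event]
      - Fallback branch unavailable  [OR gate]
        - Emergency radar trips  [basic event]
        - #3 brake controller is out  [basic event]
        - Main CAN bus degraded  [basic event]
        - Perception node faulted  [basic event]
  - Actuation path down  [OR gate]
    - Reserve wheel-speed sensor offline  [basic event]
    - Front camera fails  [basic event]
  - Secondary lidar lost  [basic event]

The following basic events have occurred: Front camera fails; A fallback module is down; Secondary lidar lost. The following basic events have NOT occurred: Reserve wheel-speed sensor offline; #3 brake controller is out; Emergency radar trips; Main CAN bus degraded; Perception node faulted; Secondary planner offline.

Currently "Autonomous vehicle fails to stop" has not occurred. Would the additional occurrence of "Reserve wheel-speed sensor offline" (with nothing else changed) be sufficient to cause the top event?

No

Counterfactual: set "Reserve wheel-speed sensor offline" to occurred.
Fallback branch unavailable [OR]: Emergency radar trips=not, #3 brake controller is out=not, Main CAN bus degraded=not, Perception node faulted=not → no input occurs → does not occur.
Perception stack fails [OR]: Secondary planner offline=not, Fallback branch unavailable=not → no input occurs → does not occur.
Redundant channel inoperative [AND]: A fallback module is down=occurs, Perception stack fails=not → not all inputs occur → does not occur.
Actuation path down [OR]: Reserve wheel-speed sensor offline=occurs, Front camera fails=occurs → at least one input occurs → occurs.
Autonomous vehicle fails to stop [AND]: Redundant channel inoperative=not, Actuation path down=occurs, Secondary lidar lost=occurs → not all inputs occur → does not occur.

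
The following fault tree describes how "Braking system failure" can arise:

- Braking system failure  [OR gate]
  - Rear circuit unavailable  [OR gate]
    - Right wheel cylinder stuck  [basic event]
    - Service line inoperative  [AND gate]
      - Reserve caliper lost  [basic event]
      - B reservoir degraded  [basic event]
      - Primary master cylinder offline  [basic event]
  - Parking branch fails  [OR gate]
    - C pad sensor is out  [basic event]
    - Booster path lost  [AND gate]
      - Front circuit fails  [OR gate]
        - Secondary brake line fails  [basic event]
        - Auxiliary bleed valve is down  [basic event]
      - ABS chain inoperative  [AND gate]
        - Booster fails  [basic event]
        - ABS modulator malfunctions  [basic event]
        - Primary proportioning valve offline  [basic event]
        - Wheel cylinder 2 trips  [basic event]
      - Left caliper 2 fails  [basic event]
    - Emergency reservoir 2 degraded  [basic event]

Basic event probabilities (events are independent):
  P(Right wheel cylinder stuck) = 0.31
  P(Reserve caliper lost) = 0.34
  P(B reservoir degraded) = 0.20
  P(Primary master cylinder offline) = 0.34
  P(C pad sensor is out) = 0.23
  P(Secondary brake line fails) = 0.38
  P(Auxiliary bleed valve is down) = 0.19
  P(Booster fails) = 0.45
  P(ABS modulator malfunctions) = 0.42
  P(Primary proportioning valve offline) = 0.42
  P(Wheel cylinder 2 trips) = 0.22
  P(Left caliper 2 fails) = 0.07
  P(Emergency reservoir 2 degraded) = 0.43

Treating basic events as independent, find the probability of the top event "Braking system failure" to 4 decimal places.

P(Service line inoperative) [AND] = 0.34 × 0.20 × 0.34 = 0.023120
P(Rear circuit unavailable) [OR] = 1 − (1−0.31) × (1−0.023120) = 0.325953
P(Front circuit fails) [OR] = 1 − (1−0.38) × (1−0.19) = 0.497800
P(ABS chain inoperative) [AND] = 0.45 × 0.42 × 0.42 × 0.22 = 0.017464
P(Booster path lost) [AND] = 0.497800 × 0.017464 × 0.07 = 0.000609
P(Parking branch fails) [OR] = 1 − (1−0.23) × (1−0.000609) × (1−0.43) = 0.561367
P(Braking system failure) [OR] = 1 − (1−0.325953) × (1−0.561367) = 0.704341
Rounded to 4 decimal places: P(Braking system failure) ≈ 0.7043.

0.7043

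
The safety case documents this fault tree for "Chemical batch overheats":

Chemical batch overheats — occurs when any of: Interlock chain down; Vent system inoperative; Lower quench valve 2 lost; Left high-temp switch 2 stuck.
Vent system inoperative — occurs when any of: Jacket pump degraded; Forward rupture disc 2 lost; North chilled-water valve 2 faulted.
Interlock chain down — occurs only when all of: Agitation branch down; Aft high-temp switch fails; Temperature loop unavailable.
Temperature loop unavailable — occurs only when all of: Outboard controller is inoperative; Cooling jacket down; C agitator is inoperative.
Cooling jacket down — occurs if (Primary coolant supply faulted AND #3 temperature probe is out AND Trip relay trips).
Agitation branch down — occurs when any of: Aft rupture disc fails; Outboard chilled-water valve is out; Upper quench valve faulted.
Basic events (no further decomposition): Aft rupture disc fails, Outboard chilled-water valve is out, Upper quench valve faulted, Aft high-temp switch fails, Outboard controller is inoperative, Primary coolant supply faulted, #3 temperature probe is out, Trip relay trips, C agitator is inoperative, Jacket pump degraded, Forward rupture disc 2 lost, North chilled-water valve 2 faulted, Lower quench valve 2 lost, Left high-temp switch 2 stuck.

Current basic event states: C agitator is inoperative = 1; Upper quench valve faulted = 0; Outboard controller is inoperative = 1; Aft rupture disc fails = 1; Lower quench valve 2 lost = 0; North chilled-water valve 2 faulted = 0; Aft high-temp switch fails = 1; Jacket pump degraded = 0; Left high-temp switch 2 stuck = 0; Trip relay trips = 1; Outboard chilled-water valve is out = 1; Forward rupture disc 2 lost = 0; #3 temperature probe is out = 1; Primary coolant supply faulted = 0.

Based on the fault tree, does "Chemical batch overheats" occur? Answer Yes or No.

No

Agitation branch down [OR]: Aft rupture disc fails=occurs, Outboard chilled-water valve is out=occurs, Upper quench valve faulted=not → at least one input occurs → occurs.
Cooling jacket down [AND]: Primary coolant supply faulted=not, #3 temperature probe is out=occurs, Trip relay trips=occurs → not all inputs occur → does not occur.
Temperature loop unavailable [AND]: Outboard controller is inoperative=occurs, Cooling jacket down=not, C agitator is inoperative=occurs → not all inputs occur → does not occur.
Interlock chain down [AND]: Agitation branch down=occurs, Aft high-temp switch fails=occurs, Temperature loop unavailable=not → not all inputs occur → does not occur.
Vent system inoperative [OR]: Jacket pump degraded=not, Forward rupture disc 2 lost=not, North chilled-water valve 2 faulted=not → no input occurs → does not occur.
Chemical batch overheats [OR]: Interlock chain down=not, Vent system inoperative=not, Lower quench valve 2 lost=not, Left high-temp switch 2 stuck=not → no input occurs → does not occur.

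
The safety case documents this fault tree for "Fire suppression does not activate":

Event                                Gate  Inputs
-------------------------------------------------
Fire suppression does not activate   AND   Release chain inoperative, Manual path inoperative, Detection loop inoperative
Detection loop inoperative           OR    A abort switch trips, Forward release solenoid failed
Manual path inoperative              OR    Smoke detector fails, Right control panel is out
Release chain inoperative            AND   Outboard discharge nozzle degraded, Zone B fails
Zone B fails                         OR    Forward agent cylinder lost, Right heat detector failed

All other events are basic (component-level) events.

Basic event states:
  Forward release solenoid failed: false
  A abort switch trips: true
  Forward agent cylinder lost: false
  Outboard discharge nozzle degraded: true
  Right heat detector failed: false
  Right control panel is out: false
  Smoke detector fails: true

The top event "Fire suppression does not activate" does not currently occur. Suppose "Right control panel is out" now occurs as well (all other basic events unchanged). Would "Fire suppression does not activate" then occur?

Counterfactual: set "Right control panel is out" to occurred.
Zone B fails [OR]: Forward agent cylinder lost=not, Right heat detector failed=not → no input occurs → does not occur.
Release chain inoperative [AND]: Outboard discharge nozzle degraded=occurs, Zone B fails=not → not all inputs occur → does not occur.
Manual path inoperative [OR]: Smoke detector fails=occurs, Right control panel is out=occurs → at least one input occurs → occurs.
Detection loop inoperative [OR]: A abort switch trips=occurs, Forward release solenoid failed=not → at least one input occurs → occurs.
Fire suppression does not activate [AND]: Release chain inoperative=not, Manual path inoperative=occurs, Detection loop inoperative=occurs → not all inputs occur → does not occur.

No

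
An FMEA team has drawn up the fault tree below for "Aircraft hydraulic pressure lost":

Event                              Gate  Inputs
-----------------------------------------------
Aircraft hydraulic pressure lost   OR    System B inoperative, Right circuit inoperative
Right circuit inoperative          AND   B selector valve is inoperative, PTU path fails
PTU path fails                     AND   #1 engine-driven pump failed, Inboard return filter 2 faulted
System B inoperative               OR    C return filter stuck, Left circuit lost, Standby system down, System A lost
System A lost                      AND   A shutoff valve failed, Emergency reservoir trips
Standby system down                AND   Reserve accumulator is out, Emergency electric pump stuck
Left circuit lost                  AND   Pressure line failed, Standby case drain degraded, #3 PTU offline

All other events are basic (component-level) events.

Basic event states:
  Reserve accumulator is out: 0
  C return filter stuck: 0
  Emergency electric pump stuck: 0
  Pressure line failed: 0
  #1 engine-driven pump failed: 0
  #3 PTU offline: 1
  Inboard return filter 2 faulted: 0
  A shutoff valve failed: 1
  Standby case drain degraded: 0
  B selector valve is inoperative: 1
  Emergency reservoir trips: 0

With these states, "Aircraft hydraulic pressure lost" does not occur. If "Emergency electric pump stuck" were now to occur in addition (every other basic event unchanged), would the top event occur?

No

Counterfactual: set "Emergency electric pump stuck" to occurred.
Left circuit lost [AND]: Pressure line failed=not, Standby case drain degraded=not, #3 PTU offline=occurs → not all inputs occur → does not occur.
Standby system down [AND]: Reserve accumulator is out=not, Emergency electric pump stuck=occurs → not all inputs occur → does not occur.
System A lost [AND]: A shutoff valve failed=occurs, Emergency reservoir trips=not → not all inputs occur → does not occur.
System B inoperative [OR]: C return filter stuck=not, Left circuit lost=not, Standby system down=not, System A lost=not → no input occurs → does not occur.
PTU path fails [AND]: #1 engine-driven pump failed=not, Inboard return filter 2 faulted=not → not all inputs occur → does not occur.
Right circuit inoperative [AND]: B selector valve is inoperative=occurs, PTU path fails=not → not all inputs occur → does not occur.
Aircraft hydraulic pressure lost [OR]: System B inoperative=not, Right circuit inoperative=not → no input occurs → does not occur.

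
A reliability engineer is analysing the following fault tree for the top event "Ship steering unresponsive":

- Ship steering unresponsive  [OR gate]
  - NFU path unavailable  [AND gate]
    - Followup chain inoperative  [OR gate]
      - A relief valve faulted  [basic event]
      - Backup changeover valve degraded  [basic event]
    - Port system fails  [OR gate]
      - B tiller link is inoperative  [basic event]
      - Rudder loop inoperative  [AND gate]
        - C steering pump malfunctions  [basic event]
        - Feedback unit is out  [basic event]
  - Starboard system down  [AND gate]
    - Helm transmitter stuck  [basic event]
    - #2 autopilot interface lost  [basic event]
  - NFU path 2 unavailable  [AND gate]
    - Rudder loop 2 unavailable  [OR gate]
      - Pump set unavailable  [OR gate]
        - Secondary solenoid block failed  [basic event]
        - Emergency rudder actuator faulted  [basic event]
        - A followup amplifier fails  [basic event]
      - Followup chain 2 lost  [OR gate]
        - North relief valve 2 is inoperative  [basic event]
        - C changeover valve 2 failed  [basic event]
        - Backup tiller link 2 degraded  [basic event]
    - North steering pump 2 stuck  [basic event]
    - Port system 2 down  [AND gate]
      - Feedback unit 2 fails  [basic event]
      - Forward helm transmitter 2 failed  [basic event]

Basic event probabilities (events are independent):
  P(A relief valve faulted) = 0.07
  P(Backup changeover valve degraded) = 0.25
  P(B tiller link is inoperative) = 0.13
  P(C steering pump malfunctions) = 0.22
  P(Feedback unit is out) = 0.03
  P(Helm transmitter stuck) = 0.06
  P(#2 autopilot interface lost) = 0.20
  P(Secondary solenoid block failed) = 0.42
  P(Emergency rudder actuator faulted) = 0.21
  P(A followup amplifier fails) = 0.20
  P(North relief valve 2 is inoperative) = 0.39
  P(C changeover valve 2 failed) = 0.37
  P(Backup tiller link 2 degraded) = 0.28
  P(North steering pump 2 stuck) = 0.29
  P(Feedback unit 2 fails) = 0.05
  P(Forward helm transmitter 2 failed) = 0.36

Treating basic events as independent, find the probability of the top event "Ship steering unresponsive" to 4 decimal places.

0.0570

P(Followup chain inoperative) [OR] = 1 − (1−0.07) × (1−0.25) = 0.302500
P(Rudder loop inoperative) [AND] = 0.22 × 0.03 = 0.006600
P(Port system fails) [OR] = 1 − (1−0.13) × (1−0.006600) = 0.135742
P(NFU path unavailable) [AND] = 0.302500 × 0.135742 = 0.041062
P(Starboard system down) [AND] = 0.06 × 0.20 = 0.012000
P(Pump set unavailable) [OR] = 1 − (1−0.42) × (1−0.21) × (1−0.20) = 0.633440
P(Followup chain 2 lost) [OR] = 1 − (1−0.39) × (1−0.37) × (1−0.28) = 0.723304
P(Rudder loop 2 unavailable) [OR] = 1 − (1−0.633440) × (1−0.723304) = 0.898574
P(Port system 2 down) [AND] = 0.05 × 0.36 = 0.018000
P(NFU path 2 unavailable) [AND] = 0.898574 × 0.29 × 0.018000 = 0.004691
P(Ship steering unresponsive) [OR] = 1 − (1−0.041062) × (1−0.012000) × (1−0.004691) = 0.057014
Rounded to 4 decimal places: P(Ship steering unresponsive) ≈ 0.0570.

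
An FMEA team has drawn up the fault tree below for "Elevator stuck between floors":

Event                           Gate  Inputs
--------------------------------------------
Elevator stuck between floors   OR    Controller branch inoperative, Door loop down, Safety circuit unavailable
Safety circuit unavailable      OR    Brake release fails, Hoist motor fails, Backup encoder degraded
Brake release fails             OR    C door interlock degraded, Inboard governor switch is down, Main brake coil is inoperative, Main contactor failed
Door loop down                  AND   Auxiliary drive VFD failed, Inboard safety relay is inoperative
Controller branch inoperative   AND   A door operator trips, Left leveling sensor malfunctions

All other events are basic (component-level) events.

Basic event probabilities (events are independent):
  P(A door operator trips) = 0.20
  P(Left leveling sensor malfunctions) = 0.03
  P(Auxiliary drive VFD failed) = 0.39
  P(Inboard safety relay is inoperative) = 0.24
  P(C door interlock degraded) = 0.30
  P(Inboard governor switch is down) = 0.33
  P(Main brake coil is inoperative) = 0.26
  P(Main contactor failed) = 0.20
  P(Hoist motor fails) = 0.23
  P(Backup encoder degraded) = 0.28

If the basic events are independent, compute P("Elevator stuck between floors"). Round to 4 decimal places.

0.8613

P(Controller branch inoperative) [AND] = 0.20 × 0.03 = 0.006000
P(Door loop down) [AND] = 0.39 × 0.24 = 0.093600
P(Brake release fails) [OR] = 1 − (1−0.30) × (1−0.33) × (1−0.26) × (1−0.20) = 0.722352
P(Safety circuit unavailable) [OR] = 1 − (1−0.722352) × (1−0.23) × (1−0.28) = 0.846072
P(Elevator stuck between floors) [OR] = 1 − (1−0.006000) × (1−0.093600) × (1−0.846072) = 0.861317
Rounded to 4 decimal places: P(Elevator stuck between floors) ≈ 0.8613.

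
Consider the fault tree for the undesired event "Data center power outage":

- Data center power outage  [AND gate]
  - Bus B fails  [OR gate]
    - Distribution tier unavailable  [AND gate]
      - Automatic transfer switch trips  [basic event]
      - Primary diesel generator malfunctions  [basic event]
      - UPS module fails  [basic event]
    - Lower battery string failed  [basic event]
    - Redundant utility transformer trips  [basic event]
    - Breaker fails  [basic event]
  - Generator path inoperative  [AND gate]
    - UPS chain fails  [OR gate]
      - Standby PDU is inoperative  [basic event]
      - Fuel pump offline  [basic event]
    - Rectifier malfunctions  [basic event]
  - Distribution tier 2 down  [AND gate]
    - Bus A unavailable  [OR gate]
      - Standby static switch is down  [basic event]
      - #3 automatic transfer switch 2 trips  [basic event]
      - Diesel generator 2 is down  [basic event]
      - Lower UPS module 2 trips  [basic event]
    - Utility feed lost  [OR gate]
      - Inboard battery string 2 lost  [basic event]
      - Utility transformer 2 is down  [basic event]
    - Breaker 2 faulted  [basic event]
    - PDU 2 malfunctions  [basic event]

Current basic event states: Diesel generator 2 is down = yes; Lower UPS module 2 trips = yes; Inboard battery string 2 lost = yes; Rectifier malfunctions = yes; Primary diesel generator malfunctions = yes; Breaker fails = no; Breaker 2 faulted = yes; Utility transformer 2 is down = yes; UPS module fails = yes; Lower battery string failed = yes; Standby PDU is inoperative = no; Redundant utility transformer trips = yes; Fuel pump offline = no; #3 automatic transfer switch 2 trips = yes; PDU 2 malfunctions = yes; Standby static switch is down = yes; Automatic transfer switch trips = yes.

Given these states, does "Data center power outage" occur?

No

Distribution tier unavailable [AND]: Automatic transfer switch trips=occurs, Primary diesel generator malfunctions=occurs, UPS module fails=occurs → all inputs occur → occurs.
Bus B fails [OR]: Distribution tier unavailable=occurs, Lower battery string failed=occurs, Redundant utility transformer trips=occurs, Breaker fails=not → at least one input occurs → occurs.
UPS chain fails [OR]: Standby PDU is inoperative=not, Fuel pump offline=not → no input occurs → does not occur.
Generator path inoperative [AND]: UPS chain fails=not, Rectifier malfunctions=occurs → not all inputs occur → does not occur.
Bus A unavailable [OR]: Standby static switch is down=occurs, #3 automatic transfer switch 2 trips=occurs, Diesel generator 2 is down=occurs, Lower UPS module 2 trips=occurs → at least one input occurs → occurs.
Utility feed lost [OR]: Inboard battery string 2 lost=occurs, Utility transformer 2 is down=occurs → at least one input occurs → occurs.
Distribution tier 2 down [AND]: Bus A unavailable=occurs, Utility feed lost=occurs, Breaker 2 faulted=occurs, PDU 2 malfunctions=occurs → all inputs occur → occurs.
Data center power outage [AND]: Bus B fails=occurs, Generator path inoperative=not, Distribution tier 2 down=occurs → not all inputs occur → does not occur.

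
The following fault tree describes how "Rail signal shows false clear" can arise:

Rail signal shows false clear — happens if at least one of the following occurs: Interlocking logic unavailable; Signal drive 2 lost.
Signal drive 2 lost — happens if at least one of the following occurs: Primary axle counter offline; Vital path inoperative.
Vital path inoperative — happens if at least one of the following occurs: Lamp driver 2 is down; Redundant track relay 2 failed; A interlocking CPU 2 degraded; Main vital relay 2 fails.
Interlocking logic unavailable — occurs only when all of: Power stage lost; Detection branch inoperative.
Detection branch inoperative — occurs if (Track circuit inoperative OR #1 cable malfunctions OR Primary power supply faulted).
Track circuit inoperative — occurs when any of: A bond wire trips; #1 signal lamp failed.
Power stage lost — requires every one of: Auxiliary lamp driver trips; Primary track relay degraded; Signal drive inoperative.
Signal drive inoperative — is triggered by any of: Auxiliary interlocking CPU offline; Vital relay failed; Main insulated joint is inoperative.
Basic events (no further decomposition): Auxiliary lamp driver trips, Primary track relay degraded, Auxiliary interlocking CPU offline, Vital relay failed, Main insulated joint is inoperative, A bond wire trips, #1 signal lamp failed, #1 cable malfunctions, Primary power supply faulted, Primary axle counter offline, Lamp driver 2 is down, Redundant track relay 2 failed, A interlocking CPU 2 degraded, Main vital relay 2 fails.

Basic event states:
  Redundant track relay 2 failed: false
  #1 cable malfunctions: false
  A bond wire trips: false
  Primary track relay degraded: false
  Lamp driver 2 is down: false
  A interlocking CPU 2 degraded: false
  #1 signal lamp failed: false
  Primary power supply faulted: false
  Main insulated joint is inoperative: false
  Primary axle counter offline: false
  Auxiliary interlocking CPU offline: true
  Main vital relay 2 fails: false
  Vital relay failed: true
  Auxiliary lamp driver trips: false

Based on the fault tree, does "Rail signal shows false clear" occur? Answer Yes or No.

Signal drive inoperative [OR]: Auxiliary interlocking CPU offline=occurs, Vital relay failed=occurs, Main insulated joint is inoperative=not → at least one input occurs → occurs.
Power stage lost [AND]: Auxiliary lamp driver trips=not, Primary track relay degraded=not, Signal drive inoperative=occurs → not all inputs occur → does not occur.
Track circuit inoperative [OR]: A bond wire trips=not, #1 signal lamp failed=not → no input occurs → does not occur.
Detection branch inoperative [OR]: Track circuit inoperative=not, #1 cable malfunctions=not, Primary power supply faulted=not → no input occurs → does not occur.
Interlocking logic unavailable [AND]: Power stage lost=not, Detection branch inoperative=not → not all inputs occur → does not occur.
Vital path inoperative [OR]: Lamp driver 2 is down=not, Redundant track relay 2 failed=not, A interlocking CPU 2 degraded=not, Main vital relay 2 fails=not → no input occurs → does not occur.
Signal drive 2 lost [OR]: Primary axle counter offline=not, Vital path inoperative=not → no input occurs → does not occur.
Rail signal shows false clear [OR]: Interlocking logic unavailable=not, Signal drive 2 lost=not → no input occurs → does not occur.

No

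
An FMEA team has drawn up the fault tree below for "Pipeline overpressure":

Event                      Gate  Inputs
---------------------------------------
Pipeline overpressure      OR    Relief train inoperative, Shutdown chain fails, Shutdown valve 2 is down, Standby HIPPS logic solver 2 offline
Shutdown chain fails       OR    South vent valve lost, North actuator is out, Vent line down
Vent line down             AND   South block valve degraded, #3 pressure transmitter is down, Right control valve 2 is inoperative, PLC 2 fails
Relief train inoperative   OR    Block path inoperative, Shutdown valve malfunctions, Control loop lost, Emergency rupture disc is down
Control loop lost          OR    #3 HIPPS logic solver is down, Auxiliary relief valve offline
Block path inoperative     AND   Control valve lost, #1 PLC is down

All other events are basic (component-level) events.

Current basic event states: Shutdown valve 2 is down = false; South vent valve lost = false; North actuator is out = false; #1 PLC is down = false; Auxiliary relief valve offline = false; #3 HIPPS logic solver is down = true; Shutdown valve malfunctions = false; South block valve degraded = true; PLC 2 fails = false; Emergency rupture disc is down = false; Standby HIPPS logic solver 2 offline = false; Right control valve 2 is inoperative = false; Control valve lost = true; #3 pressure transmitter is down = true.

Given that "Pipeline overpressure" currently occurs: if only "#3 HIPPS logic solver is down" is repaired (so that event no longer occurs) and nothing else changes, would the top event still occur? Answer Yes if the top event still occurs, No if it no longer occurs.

No

Counterfactual: set "#3 HIPPS logic solver is down" to not occurred.
Block path inoperative [AND]: Control valve lost=occurs, #1 PLC is down=not → not all inputs occur → does not occur.
Control loop lost [OR]: #3 HIPPS logic solver is down=not, Auxiliary relief valve offline=not → no input occurs → does not occur.
Relief train inoperative [OR]: Block path inoperative=not, Shutdown valve malfunctions=not, Control loop lost=not, Emergency rupture disc is down=not → no input occurs → does not occur.
Vent line down [AND]: South block valve degraded=occurs, #3 pressure transmitter is down=occurs, Right control valve 2 is inoperative=not, PLC 2 fails=not → not all inputs occur → does not occur.
Shutdown chain fails [OR]: South vent valve lost=not, North actuator is out=not, Vent line down=not → no input occurs → does not occur.
Pipeline overpressure [OR]: Relief train inoperative=not, Shutdown chain fails=not, Shutdown valve 2 is down=not, Standby HIPPS logic solver 2 offline=not → no input occurs → does not occur.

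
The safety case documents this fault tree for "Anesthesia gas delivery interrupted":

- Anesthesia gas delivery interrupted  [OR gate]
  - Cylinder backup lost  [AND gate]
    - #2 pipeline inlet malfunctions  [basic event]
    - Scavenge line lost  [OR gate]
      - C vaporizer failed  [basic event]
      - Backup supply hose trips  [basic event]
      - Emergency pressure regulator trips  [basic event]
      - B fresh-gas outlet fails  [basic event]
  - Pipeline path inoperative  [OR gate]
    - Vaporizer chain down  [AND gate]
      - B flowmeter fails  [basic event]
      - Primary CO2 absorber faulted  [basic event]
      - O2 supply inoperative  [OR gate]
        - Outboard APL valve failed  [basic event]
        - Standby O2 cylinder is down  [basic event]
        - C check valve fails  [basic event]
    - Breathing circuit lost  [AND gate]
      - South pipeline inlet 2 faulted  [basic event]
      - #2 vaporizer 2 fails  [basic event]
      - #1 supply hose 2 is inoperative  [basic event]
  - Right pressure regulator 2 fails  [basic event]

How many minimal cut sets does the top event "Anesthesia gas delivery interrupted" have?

Scavenge line lost [OR]: union of children's cut sets → 4 cut set(s).
Cylinder backup lost [AND]: one cut set from each child combined → 1 × 4 = 4 cut set(s).
O2 supply inoperative [OR]: union of children's cut sets → 3 cut set(s).
Vaporizer chain down [AND]: one cut set from each child combined → 1 × 1 × 3 = 3 cut set(s).
Breathing circuit lost [AND]: one cut set from each child combined → 1 × 1 × 1 = 1 cut set(s).
Pipeline path inoperative [OR]: union of children's cut sets → 4 cut set(s).
Anesthesia gas delivery interrupted [OR]: union of children's cut sets → 9 cut set(s).
Minimal cut sets: {#2 pipeline inlet malfunctions, C vaporizer failed}; {#2 pipeline inlet malfunctions, Backup supply hose trips}; {#2 pipeline inlet malfunctions, Emergency pressure regulator trips}; {#2 pipeline inlet malfunctions, B fresh-gas outlet fails}; {B flowmeter fails, Outboard APL valve failed, Primary CO2 absorber faulted}; {B flowmeter fails, Primary CO2 absorber faulted, Standby O2 cylinder is down}; {B flowmeter fails, C check valve fails, Primary CO2 absorber faulted}; {#1 supply hose 2 is inoperative, #2 vaporizer 2 fails, South pipeline inlet 2 faulted}; {Right pressure regulator 2 fails}.

9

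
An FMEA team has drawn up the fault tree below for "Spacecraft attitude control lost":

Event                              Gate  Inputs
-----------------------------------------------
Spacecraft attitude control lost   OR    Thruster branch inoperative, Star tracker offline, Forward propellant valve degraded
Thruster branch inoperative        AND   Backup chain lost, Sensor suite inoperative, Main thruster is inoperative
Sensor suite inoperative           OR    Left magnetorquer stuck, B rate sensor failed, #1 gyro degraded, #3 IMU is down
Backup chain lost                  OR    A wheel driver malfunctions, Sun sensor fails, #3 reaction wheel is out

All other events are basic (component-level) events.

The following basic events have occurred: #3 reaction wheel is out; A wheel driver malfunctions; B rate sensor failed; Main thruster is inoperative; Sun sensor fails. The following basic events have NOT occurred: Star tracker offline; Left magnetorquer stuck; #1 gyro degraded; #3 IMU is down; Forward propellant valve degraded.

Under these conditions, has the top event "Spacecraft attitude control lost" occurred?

Backup chain lost [OR]: A wheel driver malfunctions=occurs, Sun sensor fails=occurs, #3 reaction wheel is out=occurs → at least one input occurs → occurs.
Sensor suite inoperative [OR]: Left magnetorquer stuck=not, B rate sensor failed=occurs, #1 gyro degraded=not, #3 IMU is down=not → at least one input occurs → occurs.
Thruster branch inoperative [AND]: Backup chain lost=occurs, Sensor suite inoperative=occurs, Main thruster is inoperative=occurs → all inputs occur → occurs.
Spacecraft attitude control lost [OR]: Thruster branch inoperative=occurs, Star tracker offline=not, Forward propellant valve degraded=not → at least one input occurs → occurs.

Yes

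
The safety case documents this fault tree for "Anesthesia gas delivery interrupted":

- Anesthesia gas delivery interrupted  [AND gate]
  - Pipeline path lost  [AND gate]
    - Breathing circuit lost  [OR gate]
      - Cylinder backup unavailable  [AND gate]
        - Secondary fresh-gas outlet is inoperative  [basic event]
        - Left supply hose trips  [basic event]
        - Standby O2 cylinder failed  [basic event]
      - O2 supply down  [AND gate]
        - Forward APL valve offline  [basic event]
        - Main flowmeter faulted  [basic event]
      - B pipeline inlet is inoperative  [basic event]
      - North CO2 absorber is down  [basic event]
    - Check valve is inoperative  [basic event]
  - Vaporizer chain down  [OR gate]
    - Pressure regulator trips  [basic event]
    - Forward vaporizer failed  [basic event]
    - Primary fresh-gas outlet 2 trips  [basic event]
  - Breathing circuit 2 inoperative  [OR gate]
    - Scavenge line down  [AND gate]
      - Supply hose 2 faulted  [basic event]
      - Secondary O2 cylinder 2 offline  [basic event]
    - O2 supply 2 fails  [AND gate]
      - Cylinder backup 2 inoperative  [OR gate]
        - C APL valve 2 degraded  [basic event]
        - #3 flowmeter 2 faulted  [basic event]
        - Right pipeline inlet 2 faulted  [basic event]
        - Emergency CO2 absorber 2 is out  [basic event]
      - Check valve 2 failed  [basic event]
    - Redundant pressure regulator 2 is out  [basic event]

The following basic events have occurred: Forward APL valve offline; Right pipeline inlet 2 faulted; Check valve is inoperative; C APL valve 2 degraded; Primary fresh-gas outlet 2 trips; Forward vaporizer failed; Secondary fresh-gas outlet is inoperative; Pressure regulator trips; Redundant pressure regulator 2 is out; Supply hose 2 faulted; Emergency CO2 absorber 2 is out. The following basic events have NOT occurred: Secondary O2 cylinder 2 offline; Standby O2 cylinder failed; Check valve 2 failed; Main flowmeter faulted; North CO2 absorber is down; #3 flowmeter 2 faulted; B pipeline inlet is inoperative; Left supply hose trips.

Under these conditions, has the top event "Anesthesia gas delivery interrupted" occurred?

No

Cylinder backup unavailable [AND]: Secondary fresh-gas outlet is inoperative=occurs, Left supply hose trips=not, Standby O2 cylinder failed=not → not all inputs occur → does not occur.
O2 supply down [AND]: Forward APL valve offline=occurs, Main flowmeter faulted=not → not all inputs occur → does not occur.
Breathing circuit lost [OR]: Cylinder backup unavailable=not, O2 supply down=not, B pipeline inlet is inoperative=not, North CO2 absorber is down=not → no input occurs → does not occur.
Pipeline path lost [AND]: Breathing circuit lost=not, Check valve is inoperative=occurs → not all inputs occur → does not occur.
Vaporizer chain down [OR]: Pressure regulator trips=occurs, Forward vaporizer failed=occurs, Primary fresh-gas outlet 2 trips=occurs → at least one input occurs → occurs.
Scavenge line down [AND]: Supply hose 2 faulted=occurs, Secondary O2 cylinder 2 offline=not → not all inputs occur → does not occur.
Cylinder backup 2 inoperative [OR]: C APL valve 2 degraded=occurs, #3 flowmeter 2 faulted=not, Right pipeline inlet 2 faulted=occurs, Emergency CO2 absorber 2 is out=occurs → at least one input occurs → occurs.
O2 supply 2 fails [AND]: Cylinder backup 2 inoperative=occurs, Check valve 2 failed=not → not all inputs occur → does not occur.
Breathing circuit 2 inoperative [OR]: Scavenge line down=not, O2 supply 2 fails=not, Redundant pressure regulator 2 is out=occurs → at least one input occurs → occurs.
Anesthesia gas delivery interrupted [AND]: Pipeline path lost=not, Vaporizer chain down=occurs, Breathing circuit 2 inoperative=occurs → not all inputs occur → does not occur.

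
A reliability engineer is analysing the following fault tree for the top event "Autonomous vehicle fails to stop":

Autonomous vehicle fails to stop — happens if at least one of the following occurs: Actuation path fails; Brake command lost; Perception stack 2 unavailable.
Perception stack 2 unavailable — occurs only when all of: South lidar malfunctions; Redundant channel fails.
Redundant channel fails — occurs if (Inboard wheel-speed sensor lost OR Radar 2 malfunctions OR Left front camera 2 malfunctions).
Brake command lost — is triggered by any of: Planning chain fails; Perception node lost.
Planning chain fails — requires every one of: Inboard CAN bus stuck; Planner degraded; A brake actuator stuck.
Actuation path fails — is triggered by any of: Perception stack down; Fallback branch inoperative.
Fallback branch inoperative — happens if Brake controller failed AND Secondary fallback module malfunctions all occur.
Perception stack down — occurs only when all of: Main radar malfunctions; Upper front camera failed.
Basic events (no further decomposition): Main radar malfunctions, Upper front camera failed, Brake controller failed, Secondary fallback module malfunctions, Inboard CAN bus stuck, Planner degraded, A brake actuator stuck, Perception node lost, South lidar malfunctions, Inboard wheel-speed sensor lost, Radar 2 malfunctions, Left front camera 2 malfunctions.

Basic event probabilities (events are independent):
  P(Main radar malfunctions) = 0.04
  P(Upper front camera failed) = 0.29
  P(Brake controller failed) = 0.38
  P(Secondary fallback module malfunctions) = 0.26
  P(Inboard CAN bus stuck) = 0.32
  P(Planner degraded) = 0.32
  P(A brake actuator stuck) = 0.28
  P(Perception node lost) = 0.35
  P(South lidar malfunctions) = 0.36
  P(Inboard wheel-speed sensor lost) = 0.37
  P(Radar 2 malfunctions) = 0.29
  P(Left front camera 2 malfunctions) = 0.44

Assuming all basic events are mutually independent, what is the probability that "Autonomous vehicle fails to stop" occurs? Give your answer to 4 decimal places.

P(Perception stack down) [AND] = 0.04 × 0.29 = 0.011600
P(Fallback branch inoperative) [AND] = 0.38 × 0.26 = 0.098800
P(Actuation path fails) [OR] = 1 − (1−0.011600) × (1−0.098800) = 0.109254
P(Planning chain fails) [AND] = 0.32 × 0.32 × 0.28 = 0.028672
P(Brake command lost) [OR] = 1 − (1−0.028672) × (1−0.35) = 0.368637
P(Redundant channel fails) [OR] = 1 − (1−0.37) × (1−0.29) × (1−0.44) = 0.749512
P(Perception stack 2 unavailable) [AND] = 0.36 × 0.749512 = 0.269824
P(Autonomous vehicle fails to stop) [OR] = 1 − (1−0.109254) × (1−0.368637) × (1−0.269824) = 0.589361
Rounded to 4 decimal places: P(Autonomous vehicle fails to stop) ≈ 0.5894.

0.5894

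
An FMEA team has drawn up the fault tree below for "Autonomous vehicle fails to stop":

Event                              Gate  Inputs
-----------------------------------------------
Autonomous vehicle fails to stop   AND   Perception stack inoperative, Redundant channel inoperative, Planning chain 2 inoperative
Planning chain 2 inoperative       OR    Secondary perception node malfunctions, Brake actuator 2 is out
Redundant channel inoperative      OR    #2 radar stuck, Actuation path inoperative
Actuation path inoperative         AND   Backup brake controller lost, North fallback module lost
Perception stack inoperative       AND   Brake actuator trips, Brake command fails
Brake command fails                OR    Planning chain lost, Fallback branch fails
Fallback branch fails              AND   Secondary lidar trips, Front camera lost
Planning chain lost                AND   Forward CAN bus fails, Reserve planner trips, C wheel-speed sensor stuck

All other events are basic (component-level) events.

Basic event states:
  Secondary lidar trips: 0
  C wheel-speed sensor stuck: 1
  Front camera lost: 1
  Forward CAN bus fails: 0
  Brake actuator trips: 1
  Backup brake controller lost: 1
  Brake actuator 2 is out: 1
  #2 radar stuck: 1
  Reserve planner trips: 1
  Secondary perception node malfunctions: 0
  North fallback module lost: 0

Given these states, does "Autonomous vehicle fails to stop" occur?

No

Planning chain lost [AND]: Forward CAN bus fails=not, Reserve planner trips=occurs, C wheel-speed sensor stuck=occurs → not all inputs occur → does not occur.
Fallback branch fails [AND]: Secondary lidar trips=not, Front camera lost=occurs → not all inputs occur → does not occur.
Brake command fails [OR]: Planning chain lost=not, Fallback branch fails=not → no input occurs → does not occur.
Perception stack inoperative [AND]: Brake actuator trips=occurs, Brake command fails=not → not all inputs occur → does not occur.
Actuation path inoperative [AND]: Backup brake controller lost=occurs, North fallback module lost=not → not all inputs occur → does not occur.
Redundant channel inoperative [OR]: #2 radar stuck=occurs, Actuation path inoperative=not → at least one input occurs → occurs.
Planning chain 2 inoperative [OR]: Secondary perception node malfunctions=not, Brake actuator 2 is out=occurs → at least one input occurs → occurs.
Autonomous vehicle fails to stop [AND]: Perception stack inoperative=not, Redundant channel inoperative=occurs, Planning chain 2 inoperative=occurs → not all inputs occur → does not occur.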